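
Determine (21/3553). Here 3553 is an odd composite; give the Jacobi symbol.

Reciprocity: 21 ≡ 1 and 3553 ≡ 1 (mod 4), so (21/3553) = +(3553/21).
Reduce top mod 21: now compute (4/21).
Pull out 2^2: since 21 ≡ 5 (mod 8), (2/21) = -1, so (2/21)^2 = +1.
Reached (1/21) = 1. Collecting the sign flips along the way, the symbol is +1.

1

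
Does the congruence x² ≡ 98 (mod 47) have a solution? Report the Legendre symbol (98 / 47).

1

First reduce: 98 ≡ 4 (mod 47).
Pull out 2^2: since 47 ≡ 7 (mod 8), (2/47) = +1, so (2/47)^2 = +1.
Reached (1/47) = 1. Collecting the sign flips along the way, the symbol is +1.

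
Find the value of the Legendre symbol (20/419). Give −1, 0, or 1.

Euler's criterion: (20/419) ≡ 20^209 (mod 419).
20^2 ≡ 400 (mod 419)
20^4 ≡ 361 (mod 419)
20^8 ≡ 12 (mod 419)
20^16 ≡ 144 (mod 419)
20^32 ≡ 205 (mod 419)
20^64 ≡ 125 (mod 419)
20^128 ≡ 122 (mod 419)
20^209 = 20^(128+64+16+1) ≡ 1 (mod 419).
Result is 1, so (20/419) = 1.

1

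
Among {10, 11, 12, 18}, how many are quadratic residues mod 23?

2

(10/23) = -1 → non-residue.
(11/23) = -1 → non-residue.
(12/23) = +1 → QR.
(18/23) = +1 → QR.
Total quadratic residues among the 4: 2.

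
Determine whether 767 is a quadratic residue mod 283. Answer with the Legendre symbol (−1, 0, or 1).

Euler's criterion: (767/283) ≡ 201^141 (mod 283).
201^2 ≡ 215 (mod 283)
201^4 ≡ 96 (mod 283)
201^8 ≡ 160 (mod 283)
201^16 ≡ 130 (mod 283)
201^32 ≡ 203 (mod 283)
201^64 ≡ 174 (mod 283)
201^128 ≡ 278 (mod 283)
201^141 = 201^(128+8+4+1) ≡ 1 (mod 283).
Result is 1, so (767/283) = 1.

1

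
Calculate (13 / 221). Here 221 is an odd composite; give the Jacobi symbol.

Reciprocity: 13 ≡ 1 and 221 ≡ 1 (mod 4), so (13/221) = +(221/13).
Reduce top mod 13: now compute (0/13).
Top reduces to 0: gcd > 1, so the symbol is 0.

0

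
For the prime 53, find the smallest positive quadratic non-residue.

2

(2/53) = −1, so 2 is the smallest positive non-residue mod 53.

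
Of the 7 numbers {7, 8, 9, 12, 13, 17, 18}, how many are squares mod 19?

3

(7/19) = +1 → QR.
(8/19) = -1 → non-residue.
(9/19) = +1 → QR.
(12/19) = -1 → non-residue.
(13/19) = -1 → non-residue.
(17/19) = +1 → QR.
(18/19) = -1 → non-residue.
Total quadratic residues among the 7: 3.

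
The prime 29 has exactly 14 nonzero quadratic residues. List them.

Square k = 1,…,14 (k and 29−k give the same square):
1²=1, 2²=4, 3²=9, 4²=16, 5²=25, 6²≡7, 7²≡20, 8²≡6, 9²≡23, 10²≡13, 11²≡5, 12²≡28, 13²≡24, 14²≡22 (mod 29).
So the quadratic residues mod 29 are {1, 4, 5, 6, 7, 9, 13, 16, 20, 22, 23, 24, 25, 28}.

1 4 5 6 7 9 13 16 20 22 23 24 25 28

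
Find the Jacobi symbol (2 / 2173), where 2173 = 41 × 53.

-1

Pull out 2: since 2173 ≡ 5 (mod 8), (2/2173) = -1.
Reached (1/2173) = 1. Collecting the sign flips along the way, the symbol is -1.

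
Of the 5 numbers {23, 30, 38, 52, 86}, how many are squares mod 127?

(23/127) = -1 → non-residue.
(30/127) = +1 → QR.
(38/127) = +1 → QR.
(52/127) = +1 → QR.
(86/127) = -1 → non-residue.
Total quadratic residues among the 5: 3.

3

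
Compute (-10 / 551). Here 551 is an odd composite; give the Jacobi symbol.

-1

First reduce: -10 ≡ 541 (mod 551).
Reciprocity: 541 ≡ 1 and 551 ≡ 3 (mod 4), so (541/551) = +(551/541).
Reduce top mod 541: now compute (10/541).
Pull out 2: since 541 ≡ 5 (mod 8), (2/541) = -1.
Reciprocity: 5 ≡ 1 and 541 ≡ 1 (mod 4), so (5/541) = +(541/5).
Reduce top mod 5: now compute (1/5).
Reached (1/5) = 1. Collecting the sign flips along the way, the symbol is -1.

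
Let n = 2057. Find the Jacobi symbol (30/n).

1

Pull out 2: since 2057 ≡ 1 (mod 8), (2/2057) = +1.
Reciprocity: 15 ≡ 3 and 2057 ≡ 1 (mod 4), so (15/2057) = +(2057/15).
Reduce top mod 15: now compute (2/15).
Pull out 2: since 15 ≡ 7 (mod 8), (2/15) = +1.
Reached (1/15) = 1. Collecting the sign flips along the way, the symbol is +1.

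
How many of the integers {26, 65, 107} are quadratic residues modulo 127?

2

(26/127) = +1 → QR.
(65/127) = -1 → non-residue.
(107/127) = +1 → QR.
Total quadratic residues among the 3: 2.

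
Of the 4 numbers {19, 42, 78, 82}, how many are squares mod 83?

1

(19/83) = -1 → non-residue.
(42/83) = -1 → non-residue.
(78/83) = +1 → QR.
(82/83) = -1 → non-residue.
Total quadratic residues among the 4: 1.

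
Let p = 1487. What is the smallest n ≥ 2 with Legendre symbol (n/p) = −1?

5

(2/1487) = +1, so 2 is a residue.
(3/1487) = +1, so 3 is a residue.
(4/1487) = +1, so 4 is a residue.
(5/1487) = −1, so 5 is the smallest positive non-residue mod 1487.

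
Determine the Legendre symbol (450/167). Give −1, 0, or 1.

1

First reduce: 450 ≡ 116 (mod 167).
Pull out 2^2: since 167 ≡ 7 (mod 8), (2/167) = +1, so (2/167)^2 = +1.
Reciprocity: 29 ≡ 1 and 167 ≡ 3 (mod 4), so (29/167) = +(167/29).
Reduce top mod 29: now compute (22/29).
Pull out 2: since 29 ≡ 5 (mod 8), (2/29) = -1.
Reciprocity: 11 ≡ 3 and 29 ≡ 1 (mod 4), so (11/29) = +(29/11).
Reduce top mod 11: now compute (7/11).
Reciprocity: 7 ≡ 3 and 11 ≡ 3 (mod 4), so (7/11) = −(11/7).
Reduce top mod 7: now compute (4/7).
Pull out 2^2: since 7 ≡ 7 (mod 8), (2/7) = +1, so (2/7)^2 = +1.
Reached (1/7) = 1. Collecting the sign flips along the way, the symbol is +1.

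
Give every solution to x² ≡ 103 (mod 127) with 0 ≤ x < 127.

22, 105

Since 127 ≡ 3 (mod 4), a square root of 103 is 103^((127+1)/4) = 103^32 mod 127.
Repeated squaring: 103^2≡68, 103^4≡52, 103^8≡37, 103^16≡99, 103^32≡22 (mod 127).
103^32 = 103^(32) ≡ 22 (mod 127).
Check: 22² = 484 ≡ 103 (mod 127). The two roots are 22 and 105.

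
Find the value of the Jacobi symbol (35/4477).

Reciprocity: 35 ≡ 3 and 4477 ≡ 1 (mod 4), so (35/4477) = +(4477/35).
Reduce top mod 35: now compute (32/35).
Pull out 2^5: since 35 ≡ 3 (mod 8), (2/35) = -1, so (2/35)^5 = -1.
Reached (1/35) = 1. Collecting the sign flips along the way, the symbol is -1.

-1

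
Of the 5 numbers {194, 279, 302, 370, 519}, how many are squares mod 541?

(194/541) = +1 → QR.
(279/541) = +1 → QR.
(302/541) = -1 → non-residue.
(370/541) = +1 → QR.
(519/541) = +1 → QR.
Total quadratic residues among the 5: 4.

4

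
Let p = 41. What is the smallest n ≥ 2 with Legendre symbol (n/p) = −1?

(2/41) = +1, so 2 is a residue.
(3/41) = −1, so 3 is the smallest positive non-residue mod 41.

3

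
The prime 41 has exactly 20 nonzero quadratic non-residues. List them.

3, 6, 7, 11, 12, 13, 14, 15, 17, 19, 22, 24, 26, 27, 28, 29, 30, 34, 35, 38

Square k = 1,…,20 (k and 41−k give the same square):
1²=1, 2²=4, 3²=9, 4²=16, 5²=25, 6²=36, 7²≡8, 8²≡23, 9²≡40, 10²≡18, 11²≡39, 12²≡21, 13²≡5, 14²≡32, 15²≡20, 16²≡10, 17²≡2, 18²≡37, 19²≡33, 20²≡31 (mod 41).
The residues are {1, 2, 4, 5, 8, 9, 10, 16, 18, 20, 21, 23, 25, 31, 32, 33, 36, 37, 39, 40}; the non-residues are the remaining 20 nonzero classes.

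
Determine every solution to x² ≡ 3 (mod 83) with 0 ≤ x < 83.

13, 70

Since 83 ≡ 3 (mod 4), a square root of 3 is 3^((83+1)/4) = 3^21 mod 83.
Repeated squaring: 3^2≡9, 3^4≡81, 3^8≡4, 3^16≡16 (mod 83).
3^21 = 3^(16+4+1) ≡ 70 (mod 83).
Check: 70² = 4900 ≡ 3 (mod 83). The two roots are 13 and 70.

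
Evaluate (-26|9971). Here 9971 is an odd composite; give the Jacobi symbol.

First reduce: -26 ≡ 9945 (mod 9971).
Reciprocity: 9945 ≡ 1 and 9971 ≡ 3 (mod 4), so (9945/9971) = +(9971/9945).
Reduce top mod 9945: now compute (26/9945).
Pull out 2: since 9945 ≡ 1 (mod 8), (2/9945) = +1.
Reciprocity: 13 ≡ 1 and 9945 ≡ 1 (mod 4), so (13/9945) = +(9945/13).
Reduce top mod 13: now compute (0/13).
Top reduces to 0: gcd > 1, so the symbol is 0.

0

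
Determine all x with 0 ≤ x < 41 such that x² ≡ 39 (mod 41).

11, 30

41 ≡ 1 (mod 4), so we find a root by search.
Trying successive values, 11² = 121 ≡ 39 (mod 41). The other root is 41 − 11 = 30.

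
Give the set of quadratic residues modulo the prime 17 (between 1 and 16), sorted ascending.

1 2 4 8 9 13 15 16

Square k = 1,…,8 (k and 17−k give the same square):
1²=1, 2²=4, 3²=9, 4²=16, 5²≡8, 6²≡2, 7²≡15, 8²≡13 (mod 17).
So the quadratic residues mod 17 are {1, 2, 4, 8, 9, 13, 15, 16}.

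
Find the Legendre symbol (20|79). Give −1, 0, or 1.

1

Pull out 2^2: since 79 ≡ 7 (mod 8), (2/79) = +1, so (2/79)^2 = +1.
Reciprocity: 5 ≡ 1 and 79 ≡ 3 (mod 4), so (5/79) = +(79/5).
Reduce top mod 5: now compute (4/5).
Pull out 2^2: since 5 ≡ 5 (mod 8), (2/5) = -1, so (2/5)^2 = +1.
Reached (1/5) = 1. Collecting the sign flips along the way, the symbol is +1.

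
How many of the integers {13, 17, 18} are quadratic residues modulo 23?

(13/23) = +1 → QR.
(17/23) = -1 → non-residue.
(18/23) = +1 → QR.
Total quadratic residues among the 3: 2.

2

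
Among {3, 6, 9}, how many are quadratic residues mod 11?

(3/11) = +1 → QR.
(6/11) = -1 → non-residue.
(9/11) = +1 → QR.
Total quadratic residues among the 3: 2.

2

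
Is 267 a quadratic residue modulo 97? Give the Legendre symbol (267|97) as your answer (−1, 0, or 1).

1

Euler's criterion: (267/97) ≡ 73^48 (mod 97).
73^2 ≡ 91 (mod 97)
73^4 ≡ 36 (mod 97)
73^8 ≡ 35 (mod 97)
73^16 ≡ 61 (mod 97)
73^32 ≡ 35 (mod 97)
73^48 = 73^(32+16) ≡ 1 (mod 97).
Result is 1, so (267/97) = 1.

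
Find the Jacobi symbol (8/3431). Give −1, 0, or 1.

Pull out 2^3: since 3431 ≡ 7 (mod 8), (2/3431) = +1, so (2/3431)^3 = +1.
Reached (1/3431) = 1. Collecting the sign flips along the way, the symbol is +1.

1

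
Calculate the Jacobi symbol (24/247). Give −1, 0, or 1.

-1

Pull out 2^3: since 247 ≡ 7 (mod 8), (2/247) = +1, so (2/247)^3 = +1.
Reciprocity: 3 ≡ 3 and 247 ≡ 3 (mod 4), so (3/247) = −(247/3).
Reduce top mod 3: now compute (1/3).
Reached (1/3) = 1. Collecting the sign flips along the way, the symbol is -1.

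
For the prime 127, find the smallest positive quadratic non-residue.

3

(2/127) = +1, so 2 is a residue.
(3/127) = −1, so 3 is the smallest positive non-residue mod 127.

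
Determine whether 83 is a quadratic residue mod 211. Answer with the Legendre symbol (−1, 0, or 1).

Reciprocity: 83 ≡ 3 and 211 ≡ 3 (mod 4), so (83/211) = −(211/83).
Reduce top mod 83: now compute (45/83).
Reciprocity: 45 ≡ 1 and 83 ≡ 3 (mod 4), so (45/83) = +(83/45).
Reduce top mod 45: now compute (38/45).
Pull out 2: since 45 ≡ 5 (mod 8), (2/45) = -1.
Reciprocity: 19 ≡ 3 and 45 ≡ 1 (mod 4), so (19/45) = +(45/19).
Reduce top mod 19: now compute (7/19).
Reciprocity: 7 ≡ 3 and 19 ≡ 3 (mod 4), so (7/19) = −(19/7).
Reduce top mod 7: now compute (5/7).
Reciprocity: 5 ≡ 1 and 7 ≡ 3 (mod 4), so (5/7) = +(7/5).
Reduce top mod 5: now compute (2/5).
Pull out 2: since 5 ≡ 5 (mod 8), (2/5) = -1.
Reached (1/5) = 1. Collecting the sign flips along the way, the symbol is +1.

1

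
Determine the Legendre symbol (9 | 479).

Reciprocity: 9 ≡ 1 and 479 ≡ 3 (mod 4), so (9/479) = +(479/9).
Reduce top mod 9: now compute (2/9).
Pull out 2: since 9 ≡ 1 (mod 8), (2/9) = +1.
Reached (1/9) = 1. Collecting the sign flips along the way, the symbol is +1.

1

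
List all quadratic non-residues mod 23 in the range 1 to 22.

Square k = 1,…,11 (k and 23−k give the same square):
1²=1, 2²=4, 3²=9, 4²=16, 5²≡2, 6²≡13, 7²≡3, 8²≡18, 9²≡12, 10²≡8, 11²≡6 (mod 23).
The residues are {1, 2, 3, 4, 6, 8, 9, 12, 13, 16, 18}; the non-residues are the remaining 11 nonzero classes.

5,7,10,11,14,15,17,19,20,21,22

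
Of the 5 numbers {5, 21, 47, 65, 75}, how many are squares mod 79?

(5/79) = +1 → QR.
(21/79) = +1 → QR.
(47/79) = -1 → non-residue.
(65/79) = +1 → QR.
(75/79) = -1 → non-residue.
Total quadratic residues among the 5: 3.

3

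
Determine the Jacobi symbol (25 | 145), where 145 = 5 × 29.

Reciprocity: 25 ≡ 1 and 145 ≡ 1 (mod 4), so (25/145) = +(145/25).
Reduce top mod 25: now compute (20/25).
Pull out 2^2: since 25 ≡ 1 (mod 8), (2/25) = +1, so (2/25)^2 = +1.
Reciprocity: 5 ≡ 1 and 25 ≡ 1 (mod 4), so (5/25) = +(25/5).
Reduce top mod 5: now compute (0/5).
Top reduces to 0: gcd > 1, so the symbol is 0.

0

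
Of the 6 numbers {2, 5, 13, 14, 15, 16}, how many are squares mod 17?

4

(2/17) = +1 → QR.
(5/17) = -1 → non-residue.
(13/17) = +1 → QR.
(14/17) = -1 → non-residue.
(15/17) = +1 → QR.
(16/17) = +1 → QR.
Total quadratic residues among the 6: 4.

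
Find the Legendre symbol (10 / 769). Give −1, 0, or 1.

1

Pull out 2: since 769 ≡ 1 (mod 8), (2/769) = +1.
Reciprocity: 5 ≡ 1 and 769 ≡ 1 (mod 4), so (5/769) = +(769/5).
Reduce top mod 5: now compute (4/5).
Pull out 2^2: since 5 ≡ 5 (mod 8), (2/5) = -1, so (2/5)^2 = +1.
Reached (1/5) = 1. Collecting the sign flips along the way, the symbol is +1.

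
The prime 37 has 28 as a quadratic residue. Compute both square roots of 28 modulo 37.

18, 19

37 ≡ 1 (mod 4), so we find a root by search.
Trying successive values, 18² = 324 ≡ 28 (mod 37). The other root is 37 − 18 = 19.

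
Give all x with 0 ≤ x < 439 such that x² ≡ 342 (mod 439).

Since 439 ≡ 3 (mod 4), a square root of 342 is 342^((439+1)/4) = 342^110 mod 439.
Repeated squaring: 342^2≡190, 342^4≡102, 342^8≡307, 342^16≡303, 342^32≡58, 342^64≡291 (mod 439).
342^110 = 342^(64+32+8+4+2) ≡ 100 (mod 439).
Check: 100² = 10000 ≡ 342 (mod 439). The two roots are 100 and 339.

100, 339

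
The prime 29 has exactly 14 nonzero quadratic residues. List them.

1,4,5,6,7,9,13,16,20,22,23,24,25,28

Square k = 1,…,14 (k and 29−k give the same square):
1²=1, 2²=4, 3²=9, 4²=16, 5²=25, 6²≡7, 7²≡20, 8²≡6, 9²≡23, 10²≡13, 11²≡5, 12²≡28, 13²≡24, 14²≡22 (mod 29).
So the quadratic residues mod 29 are {1, 4, 5, 6, 7, 9, 13, 16, 20, 22, 23, 24, 25, 28}.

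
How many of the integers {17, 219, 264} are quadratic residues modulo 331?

2

(17/331) = +1 → QR.
(219/331) = +1 → QR.
(264/331) = -1 → non-residue.
Total quadratic residues among the 3: 2.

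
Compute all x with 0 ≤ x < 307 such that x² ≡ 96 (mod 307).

77, 230

Since 307 ≡ 3 (mod 4), a square root of 96 is 96^((307+1)/4) = 96^77 mod 307.
Repeated squaring: 96^2≡6, 96^4≡36, 96^8≡68, 96^16≡19, 96^32≡54, 96^64≡153 (mod 307).
96^77 = 96^(64+8+4+1) ≡ 77 (mod 307).
Check: 77² = 5929 ≡ 96 (mod 307). The two roots are 77 and 230.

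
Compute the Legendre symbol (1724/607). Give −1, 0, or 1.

Euler's criterion: (1724/607) ≡ 510^303 (mod 607).
510^2 ≡ 304 (mod 607)
510^4 ≡ 152 (mod 607)
510^8 ≡ 38 (mod 607)
510^16 ≡ 230 (mod 607)
510^32 ≡ 91 (mod 607)
510^64 ≡ 390 (mod 607)
510^128 ≡ 350 (mod 607)
510^256 ≡ 493 (mod 607)
510^303 = 510^(256+32+8+4+2+1) ≡ 606 (mod 607).
Result is 606 ≡ −1, so (1724/607) = −1.

-1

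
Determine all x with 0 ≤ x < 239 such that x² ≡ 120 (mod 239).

Since 239 ≡ 3 (mod 4), a square root of 120 is 120^((239+1)/4) = 120^60 mod 239.
Repeated squaring: 120^2≡60, 120^4≡15, 120^8≡225, 120^16≡196, 120^32≡176 (mod 239).
120^60 = 120^(32+16+8+4) ≡ 169 (mod 239).
Check: 169² = 28561 ≡ 120 (mod 239). The two roots are 70 and 169.

70, 169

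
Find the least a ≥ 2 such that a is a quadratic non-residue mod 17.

(2/17) = +1, so 2 is a residue.
(3/17) = −1, so 3 is the smallest positive non-residue mod 17.

3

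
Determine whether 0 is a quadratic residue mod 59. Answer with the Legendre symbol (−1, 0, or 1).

0

Top reduces to 0: gcd > 1, so the symbol is 0.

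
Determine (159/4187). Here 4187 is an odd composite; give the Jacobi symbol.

Reciprocity: 159 ≡ 3 and 4187 ≡ 3 (mod 4), so (159/4187) = −(4187/159).
Reduce top mod 159: now compute (53/159).
Reciprocity: 53 ≡ 1 and 159 ≡ 3 (mod 4), so (53/159) = +(159/53).
Reduce top mod 53: now compute (0/53).
Top reduces to 0: gcd > 1, so the symbol is 0.

0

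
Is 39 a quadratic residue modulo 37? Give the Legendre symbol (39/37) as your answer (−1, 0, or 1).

First reduce: 39 ≡ 2 (mod 37).
Pull out 2: since 37 ≡ 5 (mod 8), (2/37) = -1.
Reached (1/37) = 1. Collecting the sign flips along the way, the symbol is -1.

-1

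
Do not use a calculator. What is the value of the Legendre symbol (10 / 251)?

-1

Euler's criterion: (10/251) ≡ 10^125 (mod 251).
10^2 ≡ 100 (mod 251)
10^4 ≡ 211 (mod 251)
10^8 ≡ 94 (mod 251)
10^16 ≡ 51 (mod 251)
10^32 ≡ 91 (mod 251)
10^64 ≡ 249 (mod 251)
10^125 = 10^(64+32+16+8+4+1) ≡ 250 (mod 251).
Result is 250 ≡ −1, so (10/251) = −1.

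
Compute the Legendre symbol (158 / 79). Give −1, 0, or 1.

0

First reduce: 158 ≡ 0 (mod 79).
Top reduces to 0: gcd > 1, so the symbol is 0.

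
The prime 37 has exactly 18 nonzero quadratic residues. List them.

Square k = 1,…,18 (k and 37−k give the same square):
1²=1, 2²=4, 3²=9, 4²=16, 5²=25, 6²=36, 7²≡12, 8²≡27, 9²≡7, 10²≡26, 11²≡10, 12²≡33, 13²≡21, 14²≡11, 15²≡3, 16²≡34, 17²≡30, 18²≡28 (mod 37).
So the quadratic residues mod 37 are {1, 3, 4, 7, 9, 10, 11, 12, 16, 21, 25, 26, 27, 28, 30, 33, 34, 36}.

1 3 4 7 9 10 11 12 16 21 25 26 27 28 30 33 34 36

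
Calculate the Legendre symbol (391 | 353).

1

Euler's criterion: (391/353) ≡ 38^176 (mod 353).
38^2 ≡ 32 (mod 353)
38^4 ≡ 318 (mod 353)
38^8 ≡ 166 (mod 353)
38^16 ≡ 22 (mod 353)
38^32 ≡ 131 (mod 353)
38^64 ≡ 217 (mod 353)
38^128 ≡ 140 (mod 353)
38^176 = 38^(128+32+16) ≡ 1 (mod 353).
Result is 1, so (391/353) = 1.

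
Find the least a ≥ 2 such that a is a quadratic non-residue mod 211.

(2/211) = −1, so 2 is the smallest positive non-residue mod 211.

2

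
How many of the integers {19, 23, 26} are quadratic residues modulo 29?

(19/29) = -1 → non-residue.
(23/29) = +1 → QR.
(26/29) = -1 → non-residue.
Total quadratic residues among the 3: 1.

1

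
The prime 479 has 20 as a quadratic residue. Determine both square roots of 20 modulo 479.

Since 479 ≡ 3 (mod 4), a square root of 20 is 20^((479+1)/4) = 20^120 mod 479.
Repeated squaring: 20^2≡400, 20^4≡14, 20^8≡196, 20^16≡96, 20^32≡115, 20^64≡292 (mod 479).
20^120 = 20^(64+32+16+8) ≡ 44 (mod 479).
Check: 44² = 1936 ≡ 20 (mod 479). The two roots are 44 and 435.

44, 435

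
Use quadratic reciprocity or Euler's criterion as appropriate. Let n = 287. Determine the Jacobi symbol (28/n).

0

Pull out 2^2: since 287 ≡ 7 (mod 8), (2/287) = +1, so (2/287)^2 = +1.
Reciprocity: 7 ≡ 3 and 287 ≡ 3 (mod 4), so (7/287) = −(287/7).
Reduce top mod 7: now compute (0/7).
Top reduces to 0: gcd > 1, so the symbol is 0.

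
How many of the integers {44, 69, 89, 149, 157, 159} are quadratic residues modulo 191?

(44/191) = -1 → non-residue.
(69/191) = +1 → QR.
(89/191) = -1 → non-residue.
(149/191) = +1 → QR.
(157/191) = -1 → non-residue.
(159/191) = -1 → non-residue.
Total quadratic residues among the 6: 2.

2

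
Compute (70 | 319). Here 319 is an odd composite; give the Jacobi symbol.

-1

Pull out 2: since 319 ≡ 7 (mod 8), (2/319) = +1.
Reciprocity: 35 ≡ 3 and 319 ≡ 3 (mod 4), so (35/319) = −(319/35).
Reduce top mod 35: now compute (4/35).
Pull out 2^2: since 35 ≡ 3 (mod 8), (2/35) = -1, so (2/35)^2 = +1.
Reached (1/35) = 1. Collecting the sign flips along the way, the symbol is -1.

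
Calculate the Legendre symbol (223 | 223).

First reduce: 223 ≡ 0 (mod 223).
Top reduces to 0: gcd > 1, so the symbol is 0.

0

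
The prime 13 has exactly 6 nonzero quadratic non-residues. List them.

Square k = 1,…,6 (k and 13−k give the same square):
1²=1, 2²=4, 3²=9, 4²≡3, 5²≡12, 6²≡10 (mod 13).
The residues are {1, 3, 4, 9, 10, 12}; the non-residues are the remaining 6 nonzero classes.

2, 5, 6, 7, 8, 11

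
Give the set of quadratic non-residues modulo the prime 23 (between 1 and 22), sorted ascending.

Square k = 1,…,11 (k and 23−k give the same square):
1²=1, 2²=4, 3²=9, 4²=16, 5²≡2, 6²≡13, 7²≡3, 8²≡18, 9²≡12, 10²≡8, 11²≡6 (mod 23).
The residues are {1, 2, 3, 4, 6, 8, 9, 12, 13, 16, 18}; the non-residues are the remaining 11 nonzero classes.

5, 7, 10, 11, 14, 15, 17, 19, 20, 21, 22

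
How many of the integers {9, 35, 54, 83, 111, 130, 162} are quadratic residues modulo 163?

5

(9/163) = +1 → QR.
(35/163) = +1 → QR.
(54/163) = +1 → QR.
(83/163) = +1 → QR.
(111/163) = +1 → QR.
(130/163) = -1 → non-residue.
(162/163) = -1 → non-residue.
Total quadratic residues among the 7: 5.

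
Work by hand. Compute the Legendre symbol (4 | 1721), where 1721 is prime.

Pull out 2^2: since 1721 ≡ 1 (mod 8), (2/1721) = +1, so (2/1721)^2 = +1.
Reached (1/1721) = 1. Collecting the sign flips along the way, the symbol is +1.

1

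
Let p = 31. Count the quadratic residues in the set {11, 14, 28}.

2

(11/31) = -1 → non-residue.
(14/31) = +1 → QR.
(28/31) = +1 → QR.
Total quadratic residues among the 3: 2.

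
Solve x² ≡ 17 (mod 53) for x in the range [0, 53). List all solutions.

53 ≡ 1 (mod 4), so we find a root by search.
Trying successive values, 21² = 441 ≡ 17 (mod 53). The other root is 53 − 21 = 32.

21, 32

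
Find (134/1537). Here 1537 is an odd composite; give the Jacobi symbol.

-1

Pull out 2: since 1537 ≡ 1 (mod 8), (2/1537) = +1.
Reciprocity: 67 ≡ 3 and 1537 ≡ 1 (mod 4), so (67/1537) = +(1537/67).
Reduce top mod 67: now compute (63/67).
Reciprocity: 63 ≡ 3 and 67 ≡ 3 (mod 4), so (63/67) = −(67/63).
Reduce top mod 63: now compute (4/63).
Pull out 2^2: since 63 ≡ 7 (mod 8), (2/63) = +1, so (2/63)^2 = +1.
Reached (1/63) = 1. Collecting the sign flips along the way, the symbol is -1.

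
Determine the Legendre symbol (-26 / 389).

First reduce: -26 ≡ 363 (mod 389).
Reciprocity: 363 ≡ 3 and 389 ≡ 1 (mod 4), so (363/389) = +(389/363).
Reduce top mod 363: now compute (26/363).
Pull out 2: since 363 ≡ 3 (mod 8), (2/363) = -1.
Reciprocity: 13 ≡ 1 and 363 ≡ 3 (mod 4), so (13/363) = +(363/13).
Reduce top mod 13: now compute (12/13).
Pull out 2^2: since 13 ≡ 5 (mod 8), (2/13) = -1, so (2/13)^2 = +1.
Reciprocity: 3 ≡ 3 and 13 ≡ 1 (mod 4), so (3/13) = +(13/3).
Reduce top mod 3: now compute (1/3).
Reached (1/3) = 1. Collecting the sign flips along the way, the symbol is -1.

-1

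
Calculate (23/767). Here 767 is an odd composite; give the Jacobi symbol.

Reciprocity: 23 ≡ 3 and 767 ≡ 3 (mod 4), so (23/767) = −(767/23).
Reduce top mod 23: now compute (8/23).
Pull out 2^3: since 23 ≡ 7 (mod 8), (2/23) = +1, so (2/23)^3 = +1.
Reached (1/23) = 1. Collecting the sign flips along the way, the symbol is -1.

-1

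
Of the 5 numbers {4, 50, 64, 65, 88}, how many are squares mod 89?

(4/89) = +1 → QR.
(50/89) = +1 → QR.
(64/89) = +1 → QR.
(65/89) = -1 → non-residue.
(88/89) = +1 → QR.
Total quadratic residues among the 5: 4.

4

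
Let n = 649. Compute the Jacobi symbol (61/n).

1

Reciprocity: 61 ≡ 1 and 649 ≡ 1 (mod 4), so (61/649) = +(649/61).
Reduce top mod 61: now compute (39/61).
Reciprocity: 39 ≡ 3 and 61 ≡ 1 (mod 4), so (39/61) = +(61/39).
Reduce top mod 39: now compute (22/39).
Pull out 2: since 39 ≡ 7 (mod 8), (2/39) = +1.
Reciprocity: 11 ≡ 3 and 39 ≡ 3 (mod 4), so (11/39) = −(39/11).
Reduce top mod 11: now compute (6/11).
Pull out 2: since 11 ≡ 3 (mod 8), (2/11) = -1.
Reciprocity: 3 ≡ 3 and 11 ≡ 3 (mod 4), so (3/11) = −(11/3).
Reduce top mod 3: now compute (2/3).
Pull out 2: since 3 ≡ 3 (mod 8), (2/3) = -1.
Reached (1/3) = 1. Collecting the sign flips along the way, the symbol is +1.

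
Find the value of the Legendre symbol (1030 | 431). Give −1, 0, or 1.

Euler's criterion: (1030/431) ≡ 168^215 (mod 431).
168^2 ≡ 209 (mod 431)
168^4 ≡ 150 (mod 431)
168^8 ≡ 88 (mod 431)
168^16 ≡ 417 (mod 431)
168^32 ≡ 196 (mod 431)
168^64 ≡ 57 (mod 431)
168^128 ≡ 232 (mod 431)
168^215 = 168^(128+64+16+4+2+1) ≡ 430 (mod 431).
Result is 430 ≡ −1, so (1030/431) = −1.

-1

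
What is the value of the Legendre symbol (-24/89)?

-1

Euler's criterion: (-24/89) ≡ 65^44 (mod 89).
65^2 ≡ 42 (mod 89)
65^4 ≡ 73 (mod 89)
65^8 ≡ 78 (mod 89)
65^16 ≡ 32 (mod 89)
65^32 ≡ 45 (mod 89)
65^44 = 65^(32+8+4) ≡ 88 (mod 89).
Result is 88 ≡ −1, so (-24/89) = −1.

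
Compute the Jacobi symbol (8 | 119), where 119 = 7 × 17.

Pull out 2^3: since 119 ≡ 7 (mod 8), (2/119) = +1, so (2/119)^3 = +1.
Reached (1/119) = 1. Collecting the sign flips along the way, the symbol is +1.

1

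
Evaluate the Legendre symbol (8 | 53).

-1

Euler's criterion: (8/53) ≡ 8^26 (mod 53).
8^2 ≡ 11 (mod 53)
8^4 ≡ 15 (mod 53)
8^8 ≡ 13 (mod 53)
8^16 ≡ 10 (mod 53)
8^26 = 8^(16+8+2) ≡ 52 (mod 53).
Result is 52 ≡ −1, so (8/53) = −1.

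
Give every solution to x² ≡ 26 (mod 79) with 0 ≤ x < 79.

37, 42

Since 79 ≡ 3 (mod 4), a square root of 26 is 26^((79+1)/4) = 26^20 mod 79.
Repeated squaring: 26^2≡44, 26^4≡40, 26^8≡20, 26^16≡5 (mod 79).
26^20 = 26^(16+4) ≡ 42 (mod 79).
Check: 42² = 1764 ≡ 26 (mod 79). The two roots are 37 and 42.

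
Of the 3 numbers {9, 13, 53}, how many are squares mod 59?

2

(9/59) = +1 → QR.
(13/59) = -1 → non-residue.
(53/59) = +1 → QR.
Total quadratic residues among the 3: 2.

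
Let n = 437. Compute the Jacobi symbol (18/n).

Pull out 2: since 437 ≡ 5 (mod 8), (2/437) = -1.
Reciprocity: 9 ≡ 1 and 437 ≡ 1 (mod 4), so (9/437) = +(437/9).
Reduce top mod 9: now compute (5/9).
Reciprocity: 5 ≡ 1 and 9 ≡ 1 (mod 4), so (5/9) = +(9/5).
Reduce top mod 5: now compute (4/5).
Pull out 2^2: since 5 ≡ 5 (mod 8), (2/5) = -1, so (2/5)^2 = +1.
Reached (1/5) = 1. Collecting the sign flips along the way, the symbol is -1.

-1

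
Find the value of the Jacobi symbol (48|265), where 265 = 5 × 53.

1

Pull out 2^4: since 265 ≡ 1 (mod 8), (2/265) = +1, so (2/265)^4 = +1.
Reciprocity: 3 ≡ 3 and 265 ≡ 1 (mod 4), so (3/265) = +(265/3).
Reduce top mod 3: now compute (1/3).
Reached (1/3) = 1. Collecting the sign flips along the way, the symbol is +1.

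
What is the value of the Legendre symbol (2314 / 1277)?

1

First reduce: 2314 ≡ 1037 (mod 1277).
Reciprocity: 1037 ≡ 1 and 1277 ≡ 1 (mod 4), so (1037/1277) = +(1277/1037).
Reduce top mod 1037: now compute (240/1037).
Pull out 2^4: since 1037 ≡ 5 (mod 8), (2/1037) = -1, so (2/1037)^4 = +1.
Reciprocity: 15 ≡ 3 and 1037 ≡ 1 (mod 4), so (15/1037) = +(1037/15).
Reduce top mod 15: now compute (2/15).
Pull out 2: since 15 ≡ 7 (mod 8), (2/15) = +1.
Reached (1/15) = 1. Collecting the sign flips along the way, the symbol is +1.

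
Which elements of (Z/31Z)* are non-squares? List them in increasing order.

Square k = 1,…,15 (k and 31−k give the same square):
1²=1, 2²=4, 3²=9, 4²=16, 5²=25, 6²≡5, 7²≡18, 8²≡2, 9²≡19, 10²≡7, 11²≡28, 12²≡20, 13²≡14, 14²≡10, 15²≡8 (mod 31).
The residues are {1, 2, 4, 5, 7, 8, 9, 10, 14, 16, 18, 19, 20, 25, 28}; the non-residues are the remaining 15 nonzero classes.

3,6,11,12,13,15,17,21,22,23,24,26,27,29,30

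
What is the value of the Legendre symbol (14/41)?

Pull out 2: since 41 ≡ 1 (mod 8), (2/41) = +1.
Reciprocity: 7 ≡ 3 and 41 ≡ 1 (mod 4), so (7/41) = +(41/7).
Reduce top mod 7: now compute (6/7).
Pull out 2: since 7 ≡ 7 (mod 8), (2/7) = +1.
Reciprocity: 3 ≡ 3 and 7 ≡ 3 (mod 4), so (3/7) = −(7/3).
Reduce top mod 3: now compute (1/3).
Reached (1/3) = 1. Collecting the sign flips along the way, the symbol is -1.

-1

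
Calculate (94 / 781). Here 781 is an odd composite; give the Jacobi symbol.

1

Pull out 2: since 781 ≡ 5 (mod 8), (2/781) = -1.
Reciprocity: 47 ≡ 3 and 781 ≡ 1 (mod 4), so (47/781) = +(781/47).
Reduce top mod 47: now compute (29/47).
Reciprocity: 29 ≡ 1 and 47 ≡ 3 (mod 4), so (29/47) = +(47/29).
Reduce top mod 29: now compute (18/29).
Pull out 2: since 29 ≡ 5 (mod 8), (2/29) = -1.
Reciprocity: 9 ≡ 1 and 29 ≡ 1 (mod 4), so (9/29) = +(29/9).
Reduce top mod 9: now compute (2/9).
Pull out 2: since 9 ≡ 1 (mod 8), (2/9) = +1.
Reached (1/9) = 1. Collecting the sign flips along the way, the symbol is +1.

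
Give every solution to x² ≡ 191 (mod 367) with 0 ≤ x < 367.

Since 367 ≡ 3 (mod 4), a square root of 191 is 191^((367+1)/4) = 191^92 mod 367.
Repeated squaring: 191^2≡148, 191^4≡251, 191^8≡244, 191^16≡82, 191^32≡118, 191^64≡345 (mod 367).
191^92 = 191^(64+16+8+4) ≡ 73 (mod 367).
Check: 73² = 5329 ≡ 191 (mod 367). The two roots are 73 and 294.

73, 294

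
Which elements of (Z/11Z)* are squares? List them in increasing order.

1 3 4 5 9

Square k = 1,…,5 (k and 11−k give the same square):
1²=1, 2²=4, 3²=9, 4²≡5, 5²≡3 (mod 11).
So the quadratic residues mod 11 are {1, 3, 4, 5, 9}.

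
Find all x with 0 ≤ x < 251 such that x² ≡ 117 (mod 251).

86, 165

Since 251 ≡ 3 (mod 4), a square root of 117 is 117^((251+1)/4) = 117^63 mod 251.
Repeated squaring: 117^2≡135, 117^4≡153, 117^8≡66, 117^16≡89, 117^32≡140 (mod 251).
117^63 = 117^(32+16+8+4+2+1) ≡ 86 (mod 251).
Check: 86² = 7396 ≡ 117 (mod 251). The two roots are 86 and 165.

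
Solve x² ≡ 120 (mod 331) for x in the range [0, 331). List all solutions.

38, 293

Since 331 ≡ 3 (mod 4), a square root of 120 is 120^((331+1)/4) = 120^83 mod 331.
Repeated squaring: 120^2≡167, 120^4≡85, 120^8≡274, 120^16≡270, 120^32≡80, 120^64≡111 (mod 331).
120^83 = 120^(64+16+2+1) ≡ 293 (mod 331).
Check: 293² = 85849 ≡ 120 (mod 331). The two roots are 38 and 293.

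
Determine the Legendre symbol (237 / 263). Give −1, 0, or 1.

-1

Euler's criterion: (237/263) ≡ 237^131 (mod 263).
237^2 ≡ 150 (mod 263)
237^4 ≡ 145 (mod 263)
237^8 ≡ 248 (mod 263)
237^16 ≡ 225 (mod 263)
237^32 ≡ 129 (mod 263)
237^64 ≡ 72 (mod 263)
237^128 ≡ 187 (mod 263)
237^131 = 237^(128+2+1) ≡ 262 (mod 263).
Result is 262 ≡ −1, so (237/263) = −1.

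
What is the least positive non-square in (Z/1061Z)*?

2

(2/1061) = −1, so 2 is the smallest positive non-residue mod 1061.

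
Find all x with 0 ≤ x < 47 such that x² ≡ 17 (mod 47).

8, 39

Since 47 ≡ 3 (mod 4), a square root of 17 is 17^((47+1)/4) = 17^12 mod 47.
Repeated squaring: 17^2≡7, 17^4≡2, 17^8≡4 (mod 47).
17^12 = 17^(8+4) ≡ 8 (mod 47).
Check: 8² = 64 ≡ 17 (mod 47). The two roots are 8 and 39.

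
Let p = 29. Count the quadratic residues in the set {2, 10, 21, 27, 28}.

(2/29) = -1 → non-residue.
(10/29) = -1 → non-residue.
(21/29) = -1 → non-residue.
(27/29) = -1 → non-residue.
(28/29) = +1 → QR.
Total quadratic residues among the 5: 1.

1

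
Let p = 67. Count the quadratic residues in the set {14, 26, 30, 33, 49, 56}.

5

(14/67) = +1 → QR.
(26/67) = +1 → QR.
(30/67) = -1 → non-residue.
(33/67) = +1 → QR.
(49/67) = +1 → QR.
(56/67) = +1 → QR.
Total quadratic residues among the 6: 5.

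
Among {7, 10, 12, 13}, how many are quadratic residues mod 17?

(7/17) = -1 → non-residue.
(10/17) = -1 → non-residue.
(12/17) = -1 → non-residue.
(13/17) = +1 → QR.
Total quadratic residues among the 4: 1.

1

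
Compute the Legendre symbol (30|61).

Euler's criterion: (30/61) ≡ 30^30 (mod 61).
30^2 ≡ 46 (mod 61)
30^4 ≡ 42 (mod 61)
30^8 ≡ 56 (mod 61)
30^16 ≡ 25 (mod 61)
30^30 = 30^(16+8+4+2) ≡ 60 (mod 61).
Result is 60 ≡ −1, so (30/61) = −1.

-1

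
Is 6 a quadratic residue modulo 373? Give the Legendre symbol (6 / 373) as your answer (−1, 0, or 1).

-1

Euler's criterion: (6/373) ≡ 6^186 (mod 373).
6^2 ≡ 36 (mod 373)
6^4 ≡ 177 (mod 373)
6^8 ≡ 370 (mod 373)
6^16 ≡ 9 (mod 373)
6^32 ≡ 81 (mod 373)
6^64 ≡ 220 (mod 373)
6^128 ≡ 283 (mod 373)
6^186 = 6^(128+32+16+8+2) ≡ 372 (mod 373).
Result is 372 ≡ −1, so (6/373) = −1.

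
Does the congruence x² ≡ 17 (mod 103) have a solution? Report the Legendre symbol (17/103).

1

Reciprocity: 17 ≡ 1 and 103 ≡ 3 (mod 4), so (17/103) = +(103/17).
Reduce top mod 17: now compute (1/17).
Reached (1/17) = 1. Collecting the sign flips along the way, the symbol is +1.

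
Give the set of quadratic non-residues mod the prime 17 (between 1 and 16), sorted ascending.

3,5,6,7,10,11,12,14

Square k = 1,…,8 (k and 17−k give the same square):
1²=1, 2²=4, 3²=9, 4²=16, 5²≡8, 6²≡2, 7²≡15, 8²≡13 (mod 17).
The residues are {1, 2, 4, 8, 9, 13, 15, 16}; the non-residues are the remaining 8 nonzero classes.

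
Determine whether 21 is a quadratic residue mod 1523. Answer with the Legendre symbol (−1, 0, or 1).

Reciprocity: 21 ≡ 1 and 1523 ≡ 3 (mod 4), so (21/1523) = +(1523/21).
Reduce top mod 21: now compute (11/21).
Reciprocity: 11 ≡ 3 and 21 ≡ 1 (mod 4), so (11/21) = +(21/11).
Reduce top mod 11: now compute (10/11).
Pull out 2: since 11 ≡ 3 (mod 8), (2/11) = -1.
Reciprocity: 5 ≡ 1 and 11 ≡ 3 (mod 4), so (5/11) = +(11/5).
Reduce top mod 5: now compute (1/5).
Reached (1/5) = 1. Collecting the sign flips along the way, the symbol is -1.

-1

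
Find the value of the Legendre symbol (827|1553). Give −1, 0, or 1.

Reciprocity: 827 ≡ 3 and 1553 ≡ 1 (mod 4), so (827/1553) = +(1553/827).
Reduce top mod 827: now compute (726/827).
Pull out 2: since 827 ≡ 3 (mod 8), (2/827) = -1.
Reciprocity: 363 ≡ 3 and 827 ≡ 3 (mod 4), so (363/827) = −(827/363).
Reduce top mod 363: now compute (101/363).
Reciprocity: 101 ≡ 1 and 363 ≡ 3 (mod 4), so (101/363) = +(363/101).
Reduce top mod 101: now compute (60/101).
Pull out 2^2: since 101 ≡ 5 (mod 8), (2/101) = -1, so (2/101)^2 = +1.
Reciprocity: 15 ≡ 3 and 101 ≡ 1 (mod 4), so (15/101) = +(101/15).
Reduce top mod 15: now compute (11/15).
Reciprocity: 11 ≡ 3 and 15 ≡ 3 (mod 4), so (11/15) = −(15/11).
Reduce top mod 11: now compute (4/11).
Pull out 2^2: since 11 ≡ 3 (mod 8), (2/11) = -1, so (2/11)^2 = +1.
Reached (1/11) = 1. Collecting the sign flips along the way, the symbol is -1.

-1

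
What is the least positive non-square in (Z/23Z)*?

5

(2/23) = +1, so 2 is a residue.
(3/23) = +1, so 3 is a residue.
(4/23) = +1, so 4 is a residue.
(5/23) = −1, so 5 is the smallest positive non-residue mod 23.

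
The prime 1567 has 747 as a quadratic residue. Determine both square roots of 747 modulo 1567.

693, 874

Since 1567 ≡ 3 (mod 4), a square root of 747 is 747^((1567+1)/4) = 747^392 mod 1567.
Repeated squaring: 747^2≡157, 747^4≡1144, 747^8≡291, 747^16≡63, 747^32≡835, 747^64≡1477, 747^128≡265, 747^256≡1277 (mod 1567).
747^392 = 747^(256+128+8) ≡ 874 (mod 1567).
Check: 874² = 763876 ≡ 747 (mod 1567). The two roots are 693 and 874.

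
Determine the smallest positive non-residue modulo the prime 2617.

5

(2/2617) = +1, so 2 is a residue.
(3/2617) = +1, so 3 is a residue.
(4/2617) = +1, so 4 is a residue.
(5/2617) = −1, so 5 is the smallest positive non-residue mod 2617.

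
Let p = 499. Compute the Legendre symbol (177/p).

Reciprocity: 177 ≡ 1 and 499 ≡ 3 (mod 4), so (177/499) = +(499/177).
Reduce top mod 177: now compute (145/177).
Reciprocity: 145 ≡ 1 and 177 ≡ 1 (mod 4), so (145/177) = +(177/145).
Reduce top mod 145: now compute (32/145).
Pull out 2^5: since 145 ≡ 1 (mod 8), (2/145) = +1, so (2/145)^5 = +1.
Reached (1/145) = 1. Collecting the sign flips along the way, the symbol is +1.

1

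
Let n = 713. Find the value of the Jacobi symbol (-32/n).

First reduce: -32 ≡ 681 (mod 713).
Reciprocity: 681 ≡ 1 and 713 ≡ 1 (mod 4), so (681/713) = +(713/681).
Reduce top mod 681: now compute (32/681).
Pull out 2^5: since 681 ≡ 1 (mod 8), (2/681) = +1, so (2/681)^5 = +1.
Reached (1/681) = 1. Collecting the sign flips along the way, the symbol is +1.

1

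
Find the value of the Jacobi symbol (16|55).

1

Pull out 2^4: since 55 ≡ 7 (mod 8), (2/55) = +1, so (2/55)^4 = +1.
Reached (1/55) = 1. Collecting the sign flips along the way, the symbol is +1.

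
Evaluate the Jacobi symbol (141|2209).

0

Reciprocity: 141 ≡ 1 and 2209 ≡ 1 (mod 4), so (141/2209) = +(2209/141).
Reduce top mod 141: now compute (94/141).
Pull out 2: since 141 ≡ 5 (mod 8), (2/141) = -1.
Reciprocity: 47 ≡ 3 and 141 ≡ 1 (mod 4), so (47/141) = +(141/47).
Reduce top mod 47: now compute (0/47).
Top reduces to 0: gcd > 1, so the symbol is 0.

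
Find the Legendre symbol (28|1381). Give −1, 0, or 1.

1

Pull out 2^2: since 1381 ≡ 5 (mod 8), (2/1381) = -1, so (2/1381)^2 = +1.
Reciprocity: 7 ≡ 3 and 1381 ≡ 1 (mod 4), so (7/1381) = +(1381/7).
Reduce top mod 7: now compute (2/7).
Pull out 2: since 7 ≡ 7 (mod 8), (2/7) = +1.
Reached (1/7) = 1. Collecting the sign flips along the way, the symbol is +1.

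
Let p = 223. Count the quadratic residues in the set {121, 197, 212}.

(121/223) = +1 → QR.
(197/223) = +1 → QR.
(212/223) = +1 → QR.
Total quadratic residues among the 3: 3.

3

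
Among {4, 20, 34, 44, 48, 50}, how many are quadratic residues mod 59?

(4/59) = +1 → QR.
(20/59) = +1 → QR.
(34/59) = -1 → non-residue.
(44/59) = -1 → non-residue.
(48/59) = +1 → QR.
(50/59) = -1 → non-residue.
Total quadratic residues among the 6: 3.

3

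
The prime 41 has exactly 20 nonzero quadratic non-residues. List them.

Square k = 1,…,20 (k and 41−k give the same square):
1²=1, 2²=4, 3²=9, 4²=16, 5²=25, 6²=36, 7²≡8, 8²≡23, 9²≡40, 10²≡18, 11²≡39, 12²≡21, 13²≡5, 14²≡32, 15²≡20, 16²≡10, 17²≡2, 18²≡37, 19²≡33, 20²≡31 (mod 41).
The residues are {1, 2, 4, 5, 8, 9, 10, 16, 18, 20, 21, 23, 25, 31, 32, 33, 36, 37, 39, 40}; the non-residues are the remaining 20 nonzero classes.

3, 6, 7, 11, 12, 13, 14, 15, 17, 19, 22, 24, 26, 27, 28, 29, 30, 34, 35, 38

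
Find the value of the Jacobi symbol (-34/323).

First reduce: -34 ≡ 289 (mod 323).
Reciprocity: 289 ≡ 1 and 323 ≡ 3 (mod 4), so (289/323) = +(323/289).
Reduce top mod 289: now compute (34/289).
Pull out 2: since 289 ≡ 1 (mod 8), (2/289) = +1.
Reciprocity: 17 ≡ 1 and 289 ≡ 1 (mod 4), so (17/289) = +(289/17).
Reduce top mod 17: now compute (0/17).
Top reduces to 0: gcd > 1, so the symbol is 0.

0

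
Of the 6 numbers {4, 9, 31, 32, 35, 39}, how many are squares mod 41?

5

(4/41) = +1 → QR.
(9/41) = +1 → QR.
(31/41) = +1 → QR.
(32/41) = +1 → QR.
(35/41) = -1 → non-residue.
(39/41) = +1 → QR.
Total quadratic residues among the 6: 5.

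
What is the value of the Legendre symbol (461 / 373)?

1

First reduce: 461 ≡ 88 (mod 373).
Pull out 2^3: since 373 ≡ 5 (mod 8), (2/373) = -1, so (2/373)^3 = -1.
Reciprocity: 11 ≡ 3 and 373 ≡ 1 (mod 4), so (11/373) = +(373/11).
Reduce top mod 11: now compute (10/11).
Pull out 2: since 11 ≡ 3 (mod 8), (2/11) = -1.
Reciprocity: 5 ≡ 1 and 11 ≡ 3 (mod 4), so (5/11) = +(11/5).
Reduce top mod 5: now compute (1/5).
Reached (1/5) = 1. Collecting the sign flips along the way, the symbol is +1.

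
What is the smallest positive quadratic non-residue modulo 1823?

(2/1823) = +1, so 2 is a residue.
(3/1823) = +1, so 3 is a residue.
(4/1823) = +1, so 4 is a residue.
(5/1823) = −1, so 5 is the smallest positive non-residue mod 1823.

5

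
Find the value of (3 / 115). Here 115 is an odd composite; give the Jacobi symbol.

Reciprocity: 3 ≡ 3 and 115 ≡ 3 (mod 4), so (3/115) = −(115/3).
Reduce top mod 3: now compute (1/3).
Reached (1/3) = 1. Collecting the sign flips along the way, the symbol is -1.

-1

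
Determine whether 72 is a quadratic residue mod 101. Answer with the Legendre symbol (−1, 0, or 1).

Pull out 2^3: since 101 ≡ 5 (mod 8), (2/101) = -1, so (2/101)^3 = -1.
Reciprocity: 9 ≡ 1 and 101 ≡ 1 (mod 4), so (9/101) = +(101/9).
Reduce top mod 9: now compute (2/9).
Pull out 2: since 9 ≡ 1 (mod 8), (2/9) = +1.
Reached (1/9) = 1. Collecting the sign flips along the way, the symbol is -1.

-1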